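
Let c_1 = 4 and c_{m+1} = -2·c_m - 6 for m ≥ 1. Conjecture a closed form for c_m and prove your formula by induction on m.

Computing the first terms: c_1 = 4, c_2 = -14, c_3 = 22. This suggests c_m = -3(-2)^m - 2.
Base case (m = 1): the formula gives 4 = 4 = c_1.
Inductive step: assume the claim holds for m = p, so c_p = -3(-2)^p - 2.
Then c_{p+1} = -2·c_p - 6 = -2·(-3(-2)^p - 2) - 6 = -3(-2)^(p + 1) - 2,
which is the claimed formula at m = p+1.
By the principle of mathematical induction, the result holds for all m ≥ 1.

c_m = -3(-2)^m - 2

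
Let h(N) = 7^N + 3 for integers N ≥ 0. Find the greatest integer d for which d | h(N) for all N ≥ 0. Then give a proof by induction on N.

Computing the first values: h(0) = 4 and h(1) = 10; gcd(4, 10) = 2, so d ≤ 2.
We prove 2 | 7^N + 3 for all N ≥ 0 by induction on N.
Base case (N = 0): h(0) = 4 = 2·(2), so 2 | h(0).
Inductive step: assume the claim holds for N = p, i.e. 2 | h(p). Then
h(p+1) = 7^(p+1) + 3 = 7·(7^p + 3) - 18 = 7·h(p) - 18. The first term is divisible by 2 by the inductive hypothesis, and -18 is divisible by 2. Hence 2 | h(p+1).
By induction, the statement is established for all N ≥ 0.
Therefore the largest such d is 2.

d = 2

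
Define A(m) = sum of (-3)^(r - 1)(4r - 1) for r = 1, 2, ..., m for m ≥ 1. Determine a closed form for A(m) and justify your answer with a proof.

We claim A(m) = -(-3)^m·m for all m ≥ 1.
For the base case m = 1: A(1) = 3, and the closed form gives 3. They agree.
Inductive step: assume the claim holds for m = r, so A(r) = -(-3)^r·r.
Then A(r+1) = A(r) + ((-3)^r(4r + 3)) = (-(-3)^r·r) + ((-3)^r(4r + 3)).
Simplifying, A(r+1) = 3(-3)^r(r + 1) = -(-3)^(r+1)·(r+1),
which is the closed form with m = r+1.
By induction, the statement is established for all m ≥ 1.

A(m) = -(-3)^m·m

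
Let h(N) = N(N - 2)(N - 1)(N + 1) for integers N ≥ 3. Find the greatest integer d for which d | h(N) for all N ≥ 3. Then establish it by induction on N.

Computing the first values: h(3) = 24 and h(4) = 120; gcd(24, 120) = 24, so d ≤ 24.
We prove 24 | N(N - 2)(N - 1)(N + 1) for all N ≥ 3 by induction on N.
Base case (N = 3): h(3) = 24 = 24·(1), so 24 | h(3).
Inductive step: assume the claim holds for N = j, i.e. 24 | h(j). Then
h(j+1) − h(j) = (j-1)·j·(j+1)·(j+2) − (j-2)·(j-1)·j·(j+1) = (j-1)·j·(j+1)·[(j+2) − (j-2)] = 4·(j-1)·j·(j+1). The product of 3 consecutive integers is divisible by (3)! = 6, so h(j+1) − h(j) is divisible by 4·6 = 24. By the inductive hypothesis 24 | h(j), hence 24 | h(j+1).
By induction, the statement is established for all N ≥ 3.
Therefore the largest such d is 24.

d = 24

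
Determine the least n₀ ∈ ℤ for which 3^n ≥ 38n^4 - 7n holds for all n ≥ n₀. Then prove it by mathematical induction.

n₀ = 13

At n = 12: 531441 < 787884, so the inequality fails and n₀ ≥ 13. We prove 3^n ≥ 38n^4 - 7n for all n ≥ 13.
For the base case n = 13: 3^n = 1594323 and 38n^4 - 7n = 1085227, so 1594323 ≥ 1085227.
Inductive step: assume the claim holds for n = p, so 3^p ≥ 38p^4 - 7p.
Then 3^(p + 1) = 3·(3^p) ≥ 3·(38p^4 - 7p).
Also, for p ≥ 13 we have 3·(38p^4 - 7p) ≥ 38(p+1)^4 - 7(p+1), since 3·(38p^4 - 7p) − (38(p+1)^4 - 7(p+1)) = 76p^4 - 152p^3 - 228p^2 - 166p - 31, which is nonnegative for all p ≥ 13.
Combining, 3^(p + 1) ≥ 38(p+1)^4 - 7(p+1).
By induction, the statement is established for all n ≥ 13.
Hence the smallest such n₀ is 13.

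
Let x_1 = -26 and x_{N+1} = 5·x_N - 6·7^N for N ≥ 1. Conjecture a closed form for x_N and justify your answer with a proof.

x_N = -5^N - 3·7^N

Computing the first terms: x_1 = -26, x_2 = -172, x_3 = -1154. This suggests x_N = -5^N - 3·7^N.
When N = 1: the formula gives -26 = -26 = x_1.
For the inductive step, assume it holds for an arbitrary i ≥ 1, so x_i = -5^i - 3·7^i.
Then x_{i+1} = 5·x_i - 6·7^i = 5·(-5^i - 3·7^i) - 6·7^i = -5^(i + 1) - 3·7^(i + 1),
which is the claimed formula at N = i+1.
By the principle of mathematical induction, the result holds for all N ≥ 1.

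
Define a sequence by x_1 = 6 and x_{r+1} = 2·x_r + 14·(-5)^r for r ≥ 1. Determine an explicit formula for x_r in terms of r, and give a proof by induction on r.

x_r = -2(-5)^r - 2^(r + 1)

Computing the first terms: x_1 = 6, x_2 = -58, x_3 = 234. This suggests x_r = -2(-5)^r - 2^(r + 1).
Base case (r = 1): the formula gives 6 = 6 = x_1.
Suppose the result is true for r = k, so x_k = -2(-5)^k - 2^(k + 1).
Then x_{k+1} = 2·x_k + 14·(-5)^k = 2·(-2(-5)^k - 2^(k + 1)) + 14·(-5)^k = -2(-5)^(k + 1) - 2^(k + 2) = -2(-5)^(k+1) - 2^((k+1) + 1),
which is the claimed formula at r = k+1.
Hence, by induction on r, the claim holds for every r ≥ 1.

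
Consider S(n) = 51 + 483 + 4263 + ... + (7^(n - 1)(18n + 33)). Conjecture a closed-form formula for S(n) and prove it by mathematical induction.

We claim S(n) = 7^n(3n + 5) - 5 for all n ≥ 1.
Base case (n = 1): S(1) = 51, and the closed form gives 51. They agree.
For the inductive step, assume it holds for an arbitrary r ≥ 1, so S(r) = 7^r(3r + 5) - 5.
Then S(r+1) = S(r) + (7^r(18r + 51)) = (7^r(3r + 5) - 5) + (7^r(18r + 51)).
Simplifying, S(r+1) = 21·7^r·r + 56·7^r - 5 = 7^(r+1)(3(r+1) + 5) - 5,
which is the closed form with n = r+1.
This completes the induction.

S(n) = 7^n(3n + 5) - 5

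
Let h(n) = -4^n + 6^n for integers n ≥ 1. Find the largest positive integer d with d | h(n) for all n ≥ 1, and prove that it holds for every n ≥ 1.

Computing the first values: h(1) = 2 and h(2) = 20; gcd(2, 20) = 2, so d ≤ 2.
We prove 2 | -4^n + 6^n for all n ≥ 1 by induction on n.
For the base case n = 1: h(1) = 2 = 2·(1), so 2 | h(1).
For the inductive step, assume it holds for an arbitrary j ≥ 1, i.e. 2 | h(j). Then
6^{j+1} − 4^{j+1} = 6·6^j − 4·4^j = 6·(6^j − 4^j) + (2)·4^j. The first term is divisible by 2 by the inductive hypothesis, and the second term (2)·4^j is divisible by 2 since 2 | 2. Hence 2 | h(j+1).
By the principle of mathematical induction, the result holds for all n ≥ 1.
Therefore the largest such d is 2.

d = 2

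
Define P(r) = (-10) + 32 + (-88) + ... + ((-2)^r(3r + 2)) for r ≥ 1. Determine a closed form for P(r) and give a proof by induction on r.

We claim P(r) = 2(-2)^r(r + 1) - 2 for all r ≥ 1.
When r = 1: P(1) = -10, and the closed form gives -10. They agree.
Inductive step: assume the claim holds for r = i, so P(i) = 2(-2)^i(i + 1) - 2.
Then P(i+1) = P(i) + ((-2)^(i + 1)(3i + 5)) = (2(-2)^i(i + 1) - 2) + ((-2)^(i + 1)(3i + 5)).
Simplifying, P(i+1) = -4(-2)^i·i - 8(-2)^i - 2 = 2(-2)^(i+1)((i+1) + 1) - 2,
which is the closed form with r = i+1.
Hence, by induction on r, the claim holds for every r ≥ 1.

P(r) = 2(-2)^r(r + 1) - 2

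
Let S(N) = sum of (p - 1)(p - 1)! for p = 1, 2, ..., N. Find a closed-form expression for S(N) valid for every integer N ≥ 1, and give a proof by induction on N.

S(N) = N! - 1

We claim S(N) = N! - 1 for all N ≥ 1.
Base step (N = 1): S(1) = 0, and the closed form gives 0. They agree.
Inductive step: suppose the statement holds for some p ≥ 1, so S(p) = p! - 1.
Then S(p+1) = S(p) + (p·p!) = (p! - 1) + (p·p!).
Simplifying, S(p+1) = (p+1)! - 1,
which is the closed form with N = p+1.
Hence, by induction on N, the claim holds for every N ≥ 1.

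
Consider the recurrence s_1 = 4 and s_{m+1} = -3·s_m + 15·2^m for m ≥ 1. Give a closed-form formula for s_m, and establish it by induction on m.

s_m = -2(-3)^(m - 1) + 3·2^m

Computing the first terms: s_1 = 4, s_2 = 18, s_3 = 6. This suggests s_m = -2(-3)^(m - 1) + 3·2^m.
Base case (m = 1): the formula gives 4 = 4 = s_1.
For the inductive step, assume it holds for an arbitrary p ≥ 1, so s_p = -2(-3)^(p - 1) + 3·2^p.
Then s_{p+1} = -3·s_p + 15·2^p = -3·(-2(-3)^(p - 1) + 3·2^p) + 15·2^p = -2(-3)^p + 3·2^(p + 1) = -2(-3)^((p+1) - 1) + 3·2^(p+1),
which is the claimed formula at m = p+1.
This completes the induction.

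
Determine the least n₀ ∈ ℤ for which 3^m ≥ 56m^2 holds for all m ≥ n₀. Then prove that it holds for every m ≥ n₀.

n₀ = 8

At m = 7: 2187 < 2744, so the inequality fails and n₀ ≥ 8. We prove 3^m ≥ 56m^2 for all m ≥ 8.
Base case (m = 8): 3^m = 6561 and 56m^2 = 3584, so 6561 ≥ 3584.
Suppose the result is true for m = k, so 3^k ≥ 56k^2.
Then 3^(k + 1) = 3·(3^k) ≥ 3·(56k^2).
Also, for k ≥ 8 we have 3·(56k^2) ≥ 56(k+1)^2, since 3 ≥ (1 + 1/k)^2 for all k ≥ 8.
Combining, 3^(k + 1) ≥ 56(k+1)^2.
By induction, the statement is established for all m ≥ 8.
Hence the smallest such n₀ is 8.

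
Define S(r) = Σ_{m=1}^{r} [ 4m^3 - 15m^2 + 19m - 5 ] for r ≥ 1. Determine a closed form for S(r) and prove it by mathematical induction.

We claim S(r) = r(r^3 - 3r^2 + 3r + 2) for all r ≥ 1.
When r = 1: S(1) = 3, and the closed form gives 3. They agree.
For the inductive step, assume it holds for an arbitrary m ≥ 1, so S(m) = m(m^3 - 3m^2 + 3m + 2).
Then S(m+1) = S(m) + (4m^3 - 3m^2 + m + 3) = (m(m^3 - 3m^2 + 3m + 2)) + (4m^3 - 3m^2 + m + 3).
Simplifying, S(m+1) = (m + 1)(m^3 + 3) = (m+1)((m+1)^3 - 3(m+1)^2 + 3(m+1) + 2),
which is the closed form with r = m+1.
Hence, by induction on r, the claim holds for every r ≥ 1.

S(r) = r(r^3 - 3r^2 + 3r + 2)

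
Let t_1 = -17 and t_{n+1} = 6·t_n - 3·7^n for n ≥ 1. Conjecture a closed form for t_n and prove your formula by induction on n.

Computing the first terms: t_1 = -17, t_2 = -123, t_3 = -885. This suggests t_n = 4·6^(n - 1) - 3·7^n.
When n = 1: the formula gives -17 = -17 = t_1.
Inductive step: assume the claim holds for n = p, so t_p = 4·6^(p - 1) - 3·7^p.
Then t_{p+1} = 6·t_p - 3·7^p = 6·(4·6^(p - 1) - 3·7^p) - 3·7^p = 4·6^p - 3·7^(p + 1) = 4·6^((p+1) - 1) - 3·7^(p+1),
which is the claimed formula at n = p+1.
By the principle of mathematical induction, the result holds for all n ≥ 1.

t_n = 4·6^(n - 1) - 3·7^n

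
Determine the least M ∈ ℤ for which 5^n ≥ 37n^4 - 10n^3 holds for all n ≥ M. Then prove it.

At n = 7: 78125 < 85407, so the inequality fails and M ≥ 8. We prove 5^n ≥ 37n^4 - 10n^3 for all n ≥ 8.
For the base case n = 8: 5^n = 390625 and 37n^4 - 10n^3 = 146432, so 390625 ≥ 146432.
Inductive step: suppose the statement holds for some j ≥ 8, so 5^j ≥ 37j^4 - 10j^3.
Then 5^(j + 1) = 5·(5^j) ≥ 5·(37j^4 - 10j^3).
Also, for j ≥ 8 we have 5·(37j^4 - 10j^3) ≥ 37(j+1)^4 - 10(j+1)^3, since 5·(37j^4 - 10j^3) − (37(j+1)^4 - 10(j+1)^3) = 148j^4 - 188j^3 - 192j^2 - 118j - 27, which is nonnegative for all j ≥ 8.
Combining, 5^(j + 1) ≥ 37(j+1)^4 - 10(j+1)^3.
This completes the induction.
Hence the smallest such M is 8.

M = 8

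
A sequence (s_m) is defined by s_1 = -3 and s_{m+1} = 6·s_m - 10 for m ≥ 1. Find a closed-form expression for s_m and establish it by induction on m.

Computing the first terms: s_1 = -3, s_2 = -28, s_3 = -178. This suggests s_m = -5·6^(m - 1) + 2.
Base case (m = 1): the formula gives -3 = -3 = s_1.
Inductive step: assume the claim holds for m = k, so s_k = -5·6^(k - 1) + 2.
Then s_{k+1} = 6·s_k - 10 = 6·(-5·6^(k - 1) + 2) - 10 = -5·6^k + 2 = -5·6^((k+1) - 1) + 2,
which is the claimed formula at m = k+1.
This completes the induction.

s_m = -5·6^(m - 1) + 2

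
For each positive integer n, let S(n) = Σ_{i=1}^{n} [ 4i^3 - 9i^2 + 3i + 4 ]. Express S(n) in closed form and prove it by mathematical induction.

We claim S(n) = n(n^3 - n^2 - 2n + 4) for all n ≥ 1.
When n = 1: S(1) = 2, and the closed form gives 2. They agree.
Inductive step: suppose the statement holds for some i ≥ 1, so S(i) = i(i^3 - i^2 - 2i + 4).
Then S(i+1) = S(i) + (4i^3 + 3i^2 - 3i + 2) = (i(i^3 - i^2 - 2i + 4)) + (4i^3 + 3i^2 - 3i + 2).
Simplifying, S(i+1) = (i + 1)(i^3 + 2i^2 - i + 2) = (i+1)((i+1)^3 - (i+1)^2 - 2(i+1) + 4),
which is the closed form with n = i+1.
This completes the induction.

S(n) = n(n^3 - n^2 - 2n + 4)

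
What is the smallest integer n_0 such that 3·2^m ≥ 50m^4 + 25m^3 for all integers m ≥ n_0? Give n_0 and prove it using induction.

n_0 = 22

At m = 21: 6291456 < 9955575, so the inequality fails and n_0 ≥ 22. We prove 3·2^m ≥ 50m^4 + 25m^3 for all m ≥ 22.
Base step (m = 22): 3·2^m = 12582912 and 50m^4 + 25m^3 = 11979000, so 12582912 ≥ 11979000.
Inductive step: suppose the statement holds for some r ≥ 22, so 3·2^r ≥ 50r^4 + 25r^3.
Then 3·2^(r + 1) = 2·(3·2^r) ≥ 2·(50r^4 + 25r^3).
Also, for r ≥ 22 we have 2·(50r^4 + 25r^3) ≥ 50(r+1)^4 + 25(r+1)^3, since 2·(50r^4 + 25r^3) − (50(r+1)^4 + 25(r+1)^3) = 50r^4 - 175r^3 - 375r^2 - 275r - 75, which is nonnegative for all r ≥ 22.
Combining, 3·2^(r + 1) ≥ 50(r+1)^4 + 25(r+1)^3.
Hence, by induction on m, the claim holds for every m ≥ 22.
Hence the smallest such n_0 is 22.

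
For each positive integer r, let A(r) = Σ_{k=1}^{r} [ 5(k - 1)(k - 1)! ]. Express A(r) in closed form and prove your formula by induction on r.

We claim A(r) = 5r! - 5 for all r ≥ 1.
Base step (r = 1): A(1) = 0, and the closed form gives 0. They agree.
For the inductive step, assume it holds for an arbitrary k ≥ 1, so A(k) = 5k! - 5.
Then A(k+1) = A(k) + (5k·k!) = (5k! - 5) + (5k·k!).
Simplifying, A(k+1) = 5(k+1)! - 5,
which is the closed form with r = k+1.
By induction, the statement is established for all r ≥ 1.

A(r) = 5r! - 5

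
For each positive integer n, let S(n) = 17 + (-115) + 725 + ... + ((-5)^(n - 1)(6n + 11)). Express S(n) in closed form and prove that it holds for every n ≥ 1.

S(n) = -(-5)^n(n + 2) + 2

We claim S(n) = -(-5)^n(n + 2) + 2 for all n ≥ 1.
For the base case n = 1: S(1) = 17, and the closed form gives 17. They agree.
For the inductive step, assume it holds for an arbitrary j ≥ 1, so S(j) = -(-5)^j(j + 2) + 2.
Then S(j+1) = S(j) + ((-5)^j(6j + 17)) = (-(-5)^j(j + 2) + 2) + ((-5)^j(6j + 17)).
Simplifying, S(j+1) = 5(-5)^j·j + 15(-5)^j + 2 = -(-5)^(j+1)((j+1) + 2) + 2,
which is the closed form with n = j+1.
This completes the induction.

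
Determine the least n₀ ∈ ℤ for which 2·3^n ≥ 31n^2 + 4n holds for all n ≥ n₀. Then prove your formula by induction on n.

n₀ = 6

At n = 5: 486 < 795, so the inequality fails and n₀ ≥ 6. We prove 2·3^n ≥ 31n^2 + 4n for all n ≥ 6.
When n = 6: 2·3^n = 1458 and 31n^2 + 4n = 1140, so 1458 ≥ 1140.
Inductive step: assume the claim holds for n = m, so 2·3^m ≥ 31m^2 + 4m.
Then 2·3^(m + 1) = 3·(2·3^m) ≥ 3·(31m^2 + 4m).
Also, for m ≥ 6 we have 3·(31m^2 + 4m) ≥ 31(m+1)^2 + 4(m+1), since 3·(31m^2 + 4m) − (31(m+1)^2 + 4(m+1)) = 62m^2 - 54m - 35, which is nonnegative for all m ≥ 6.
Combining, 2·3^(m + 1) ≥ 31(m+1)^2 + 4(m+1).
By the principle of mathematical induction, the result holds for all n ≥ 6.
Hence the smallest such n₀ is 6.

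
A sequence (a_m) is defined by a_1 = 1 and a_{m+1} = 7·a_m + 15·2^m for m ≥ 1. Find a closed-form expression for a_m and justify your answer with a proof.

Computing the first terms: a_1 = 1, a_2 = 37, a_3 = 319. This suggests a_m = -3·2^m + 7^m.
Base case (m = 1): the formula gives 1 = 1 = a_1.
For the inductive step, assume it holds for an arbitrary j ≥ 1, so a_j = -3·2^j + 7^j.
Then a_{j+1} = 7·a_j + 15·2^j = 7·(-3·2^j + 7^j) + 15·2^j = -3·2^(j + 1) + 7^(j + 1),
which is the claimed formula at m = j+1.
This completes the induction.

a_m = -3·2^m + 7^m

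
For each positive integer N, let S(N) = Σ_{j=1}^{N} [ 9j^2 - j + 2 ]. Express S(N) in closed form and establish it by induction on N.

S(N) = N(3N^2 + 4N + 3)

We claim S(N) = N(3N^2 + 4N + 3) for all N ≥ 1.
Base step (N = 1): S(1) = 10, and the closed form gives 10. They agree.
Inductive step: assume the claim holds for N = j, so S(j) = j(3j^2 + 4j + 3).
Then S(j+1) = S(j) + (-j + 9(j + 1)^2 + 1) = (j(3j^2 + 4j + 3)) + (-j + 9(j + 1)^2 + 1).
Simplifying, S(j+1) = (j + 1)(3j^2 + 10j + 10) = (j+1)(3(j+1)^2 + 4(j+1) + 3),
which is the closed form with N = j+1.
By induction, the statement is established for all N ≥ 1.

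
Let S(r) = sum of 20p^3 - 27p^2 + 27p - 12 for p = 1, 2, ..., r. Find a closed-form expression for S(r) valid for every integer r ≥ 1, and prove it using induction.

We claim S(r) = r(5r^3 + r^2 + 5r - 3) for all r ≥ 1.
For the base case r = 1: S(1) = 8, and the closed form gives 8. They agree.
Suppose the result is true for r = p, so S(p) = p(5p^3 + p^2 + 5p - 3).
Then S(p+1) = S(p) + (20p^3 + 33p^2 + 33p + 8) = (p(5p^3 + p^2 + 5p - 3)) + (20p^3 + 33p^2 + 33p + 8).
Simplifying, S(p+1) = (p + 1)(5p^3 + 16p^2 + 22p + 8) = (p+1)(5(p+1)^3 + (p+1)^2 + 5(p+1) - 3),
which is the closed form with r = p+1.
Hence, by induction on r, the claim holds for every r ≥ 1.

S(r) = r(5r^3 + r^2 + 5r - 3)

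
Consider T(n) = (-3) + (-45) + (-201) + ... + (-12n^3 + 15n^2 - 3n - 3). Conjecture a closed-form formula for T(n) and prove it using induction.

We claim T(n) = -n(3n^3 + n^2 - 3n + 2) for all n ≥ 1.
For the base case n = 1: T(1) = -3, and the closed form gives -3. They agree.
Inductive step: assume the claim holds for n = i, so T(i) = i(-3i^3 - i^2 + 3i - 2).
Then T(i+1) = T(i) + (-12i^3 - 21i^2 - 9i - 3) = (i(-3i^3 - i^2 + 3i - 2)) + (-12i^3 - 21i^2 - 9i - 3).
Simplifying, T(i+1) = -(i + 1)(3i^3 + 10i^2 + 8i + 3) = -(i+1)(3(i+1)^3 + (i+1)^2 - 3(i+1) + 2),
which is the closed form with n = i+1.
Hence, by induction on n, the claim holds for every n ≥ 1.

T(n) = -n(3n^3 + n^2 - 3n + 2)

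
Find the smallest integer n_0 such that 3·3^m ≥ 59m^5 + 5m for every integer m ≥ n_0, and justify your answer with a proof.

At m = 15: 43046721 < 44803200, so the inequality fails and n_0 ≥ 16. We prove 3·3^m ≥ 59m^5 + 5m for all m ≥ 16.
Base step (m = 16): 3·3^m = 129140163 and 59m^5 + 5m = 61866064, so 129140163 ≥ 61866064.
Suppose the result is true for m = j, so 3·3^j ≥ 59j^5 + 5j.
Then 3·3^(j + 1) = 3·(3·3^j) ≥ 3·(59j^5 + 5j).
Also, for j ≥ 16 we have 3·(59j^5 + 5j) ≥ 59(j+1)^5 + 5(j+1), since 3·(59j^5 + 5j) − (59(j+1)^5 + 5(j+1)) = 118j^5 - 295j^4 - 590j^3 - 590j^2 - 285j - 64, which is nonnegative for all j ≥ 16.
Combining, 3·3^(j + 1) ≥ 59(j+1)^5 + 5(j+1).
By the principle of mathematical induction, the result holds for all m ≥ 16.
Hence the smallest such n_0 is 16.

n_0 = 16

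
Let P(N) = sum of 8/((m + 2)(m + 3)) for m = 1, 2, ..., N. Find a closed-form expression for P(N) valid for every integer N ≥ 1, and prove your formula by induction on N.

We claim P(N) = 8N/(3(N + 3)) for all N ≥ 1.
For the base case N = 1: P(1) = 2/3, and the closed form gives 2/3. They agree.
Suppose the result is true for N = m, so P(m) = 8m/(3(m + 3)).
Then P(m+1) = P(m) + (8/((m + 3)(m + 4))) = (8m/(3(m + 3))) + (8/((m + 3)(m + 4))).
Simplifying, P(m+1) = 8(m + 1)/(3(m + 4)) = 8(m+1)/(3((m+1) + 3)),
which is the closed form with N = m+1.
This completes the induction.

P(N) = 8N/(3(N + 3))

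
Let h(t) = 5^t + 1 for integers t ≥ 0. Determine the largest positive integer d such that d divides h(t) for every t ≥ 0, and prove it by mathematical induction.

Computing the first values: h(0) = 2 and h(1) = 6; gcd(2, 6) = 2, so d ≤ 2.
We prove 2 | 5^t + 1 for all t ≥ 0 by induction on t.
For the base case t = 0: h(0) = 2 = 2·(1), so 2 | h(0).
For the inductive step, assume it holds for an arbitrary m ≥ 0, i.e. 2 | h(m). Then
h(m+1) = 5^(m+1) + 1 = 5·(5^m + 1) - 4 = 5·h(m) - 4. The first term is divisible by 2 by the inductive hypothesis, and -4 is divisible by 2. Hence 2 | h(m+1).
Hence, by induction on t, the claim holds for every t ≥ 0.
Therefore the largest such d is 2.

d = 2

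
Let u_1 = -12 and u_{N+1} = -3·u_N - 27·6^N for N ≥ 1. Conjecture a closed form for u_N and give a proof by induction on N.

u_N = -2(-3)^N - 3·6^N

Computing the first terms: u_1 = -12, u_2 = -126, u_3 = -594. This suggests u_N = -2(-3)^N - 3·6^N.
When N = 1: the formula gives -12 = -12 = u_1.
Inductive step: suppose the statement holds for some p ≥ 1, so u_p = -2(-3)^p - 3·6^p.
Then u_{p+1} = -3·u_p - 27·6^p = -3·(-2(-3)^p - 3·6^p) - 27·6^p = -2(-3)^(p + 1) - 3·6^(p + 1),
which is the claimed formula at N = p+1.
This completes the induction.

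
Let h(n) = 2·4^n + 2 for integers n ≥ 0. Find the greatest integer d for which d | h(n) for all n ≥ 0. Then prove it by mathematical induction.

d = 2

Computing the first values: h(0) = 4 and h(1) = 10; gcd(4, 10) = 2, so d ≤ 2.
We prove 2 | 2·4^n + 2 for all n ≥ 0 by induction on n.
When n = 0: h(0) = 4 = 2·(2), so 2 | h(0).
Inductive step: assume the claim holds for n = p, i.e. 2 | h(p). Then
h(p+1) = 2·4^(p+1) + 2 = 4·(2·4^p + 2) - 6 = 4·h(p) - 6. The first term is divisible by 2 by the inductive hypothesis, and -6 is divisible by 2. Hence 2 | h(p+1).
By the principle of mathematical induction, the result holds for all n ≥ 0.
Therefore the largest such d is 2.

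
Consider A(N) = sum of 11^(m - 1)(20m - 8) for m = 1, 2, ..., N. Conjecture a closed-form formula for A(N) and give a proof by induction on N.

A(N) = 11^N(2N - 1) + 1

We claim A(N) = 11^N(2N - 1) + 1 for all N ≥ 1.
When N = 1: A(1) = 12, and the closed form gives 12. They agree.
For the inductive step, assume it holds for an arbitrary m ≥ 1, so A(m) = 11^m(2m - 1) + 1.
Then A(m+1) = A(m) + (11^m(20m + 12)) = (11^m(2m - 1) + 1) + (11^m(20m + 12)).
Simplifying, A(m+1) = 22·11^m·m + 11·11^m + 1 = 11^(m+1)(2(m+1) - 1) + 1,
which is the closed form with N = m+1.
By induction, the statement is established for all N ≥ 1.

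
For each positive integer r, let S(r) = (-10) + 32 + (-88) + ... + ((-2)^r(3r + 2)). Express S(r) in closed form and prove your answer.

We claim S(r) = 2(-2)^r(r + 1) - 2 for all r ≥ 1.
When r = 1: S(1) = -10, and the closed form gives -10. They agree.
Inductive step: assume the claim holds for r = m, so S(m) = 2(-2)^m(m + 1) - 2.
Then S(m+1) = S(m) + ((-2)^(m + 1)(3m + 5)) = (2(-2)^m(m + 1) - 2) + ((-2)^(m + 1)(3m + 5)).
Simplifying, S(m+1) = -4(-2)^m·m - 8(-2)^m - 2 = 2(-2)^(m+1)((m+1) + 1) - 2,
which is the closed form with r = m+1.
By the principle of mathematical induction, the result holds for all r ≥ 1.

S(r) = 2(-2)^r(r + 1) - 2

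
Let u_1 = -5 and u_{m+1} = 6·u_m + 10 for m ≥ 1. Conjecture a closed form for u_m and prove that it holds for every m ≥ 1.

u_m = -3·6^(m - 1) - 2

Computing the first terms: u_1 = -5, u_2 = -20, u_3 = -110. This suggests u_m = -3·6^(m - 1) - 2.
Base case (m = 1): the formula gives -5 = -5 = u_1.
Inductive step: suppose the statement holds for some p ≥ 1, so u_p = -3·6^(p - 1) - 2.
Then u_{p+1} = 6·u_p + 10 = 6·(-3·6^(p - 1) - 2) + 10 = -3·6^p - 2 = -3·6^((p+1) - 1) - 2,
which is the claimed formula at m = p+1.
Hence, by induction on m, the claim holds for every m ≥ 1.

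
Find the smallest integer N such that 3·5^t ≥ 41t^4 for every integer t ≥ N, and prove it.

At t = 6: 46875 < 53136, so the inequality fails and N ≥ 7. We prove 3·5^t ≥ 41t^4 for all t ≥ 7.
Base step (t = 7): 3·5^t = 234375 and 41t^4 = 98441, so 234375 ≥ 98441.
Inductive step: assume the claim holds for t = r, so 3·5^r ≥ 41r^4.
Then 3·5^(r + 1) = 5·(3·5^r) ≥ 5·(41r^4).
Also, for r ≥ 7 we have 5·(41r^4) ≥ 41(r+1)^4, since 5 ≥ (1 + 1/r)^4 for all r ≥ 7.
Combining, 3·5^(r + 1) ≥ 41(r+1)^4.
By induction, the statement is established for all t ≥ 7.
Hence the smallest such N is 7.

N = 7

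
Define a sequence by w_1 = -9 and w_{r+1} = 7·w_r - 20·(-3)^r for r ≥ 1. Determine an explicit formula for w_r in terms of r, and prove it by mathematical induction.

Computing the first terms: w_1 = -9, w_2 = -3, w_3 = -201. This suggests w_r = 2(-3)^r - 3·7^(r - 1).
When r = 1: the formula gives -9 = -9 = w_1.
Suppose the result is true for r = i, so w_i = 2(-3)^i - 3·7^(i - 1).
Then w_{i+1} = 7·w_i - 20·(-3)^i = 7·(2(-3)^i - 3·7^(i - 1)) - 20·(-3)^i = 2(-3)^(i + 1) - 3·7^i = 2(-3)^(i+1) - 3·7^((i+1) - 1),
which is the claimed formula at r = i+1.
Hence, by induction on r, the claim holds for every r ≥ 1.

w_r = 2(-3)^r - 3·7^(r - 1)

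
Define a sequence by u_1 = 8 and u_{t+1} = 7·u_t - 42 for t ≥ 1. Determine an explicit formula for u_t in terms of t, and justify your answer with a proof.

Computing the first terms: u_1 = 8, u_2 = 14, u_3 = 56. This suggests u_t = 7^(t - 1) + 7.
When t = 1: the formula gives 8 = 8 = u_1.
Inductive step: suppose the statement holds for some p ≥ 1, so u_p = 7^(p - 1) + 7.
Then u_{p+1} = 7·u_p - 42 = 7·(7^(p - 1) + 7) - 42 = 7^p + 7 = 7^((p+1) - 1) + 7,
which is the claimed formula at t = p+1.
By the principle of mathematical induction, the result holds for all t ≥ 1.

u_t = 7^(t - 1) + 7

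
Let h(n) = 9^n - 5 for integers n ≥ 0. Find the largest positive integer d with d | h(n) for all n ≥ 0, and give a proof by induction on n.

Computing the first values: h(0) = -4 and h(1) = 4; gcd(-4, 4) = 4, so d ≤ 4.
We prove 4 | 9^n - 5 for all n ≥ 0 by induction on n.
Base case (n = 0): h(0) = -4 = 4·(-1), so 4 | h(0).
Inductive step: suppose the statement holds for some r ≥ 0, i.e. 4 | h(r). Then
h(r+1) = 9^(r+1) - 5 = 9·(9^r - 5) + 40 = 9·h(r) + 40. The first term is divisible by 4 by the inductive hypothesis, and 40 is divisible by 4. Hence 4 | h(r+1).
Hence, by induction on n, the claim holds for every n ≥ 0.
Therefore the largest such d is 4.

d = 4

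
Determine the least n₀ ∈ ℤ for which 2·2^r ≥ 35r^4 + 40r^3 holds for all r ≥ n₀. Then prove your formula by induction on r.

At r = 22: 8388608 < 8624880, so the inequality fails and n₀ ≥ 23. We prove 2·2^r ≥ 35r^4 + 40r^3 for all r ≥ 23.
Base step (r = 23): 2·2^r = 16777216 and 35r^4 + 40r^3 = 10281115, so 16777216 ≥ 10281115.
For the inductive step, assume it holds for an arbitrary i ≥ 23, so 2·2^i ≥ 35i^4 + 40i^3.
Then 2·2^(i + 1) = 2·(2·2^i) ≥ 2·(35i^4 + 40i^3).
Also, for i ≥ 23 we have 2·(35i^4 + 40i^3) ≥ 35(i+1)^4 + 40(i+1)^3, since 2·(35i^4 + 40i^3) − (35(i+1)^4 + 40(i+1)^3) = 35i^4 - 100i^3 - 330i^2 - 260i - 75, which is nonnegative for all i ≥ 23.
Combining, 2·2^(i + 1) ≥ 35(i+1)^4 + 40(i+1)^3.
This completes the induction.
Hence the smallest such n₀ is 23.

n₀ = 23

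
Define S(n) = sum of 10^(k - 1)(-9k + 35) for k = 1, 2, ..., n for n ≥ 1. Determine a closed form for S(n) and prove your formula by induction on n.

We claim S(n) = 10^n(-n + 4) - 4 for all n ≥ 1.
Base case (n = 1): S(1) = 26, and the closed form gives 26. They agree.
Inductive step: assume the claim holds for n = k, so S(k) = 10^k(-k + 4) - 4.
Then S(k+1) = S(k) + (10^k(-9k + 26)) = (10^k(-k + 4) - 4) + (10^k(-9k + 26)).
Simplifying, S(k+1) = -10·10^k·k + 30·10^k - 4 = 10^(k+1)(-(k+1) + 4) - 4,
which is the closed form with n = k+1.
This completes the induction.

S(n) = 10^n(-n + 4) - 4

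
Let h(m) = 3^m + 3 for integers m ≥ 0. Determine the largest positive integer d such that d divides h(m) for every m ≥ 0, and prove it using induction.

Computing the first values: h(0) = 4 and h(1) = 6; gcd(4, 6) = 2, so d ≤ 2.
We prove 2 | 3^m + 3 for all m ≥ 0 by induction on m.
When m = 0: h(0) = 4 = 2·(2), so 2 | h(0).
Inductive step: assume the claim holds for m = j, i.e. 2 | h(j). Then
h(j+1) = 3^(j+1) + 3 = 3·(3^j + 3) - 6 = 3·h(j) - 6. The first term is divisible by 2 by the inductive hypothesis, and -6 is divisible by 2. Hence 2 | h(j+1).
By the principle of mathematical induction, the result holds for all m ≥ 0.
Therefore the largest such d is 2.

d = 2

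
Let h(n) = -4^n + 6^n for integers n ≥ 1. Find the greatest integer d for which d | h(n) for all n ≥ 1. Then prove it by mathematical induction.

Computing the first values: h(1) = 2 and h(2) = 20; gcd(2, 20) = 2, so d ≤ 2.
We prove 2 | -4^n + 6^n for all n ≥ 1 by induction on n.
For the base case n = 1: h(1) = 2 = 2·(1), so 2 | h(1).
For the inductive step, assume it holds for an arbitrary p ≥ 1, i.e. 2 | h(p). Then
6^{p+1} − 4^{p+1} = 6·6^p − 4·4^p = 6·(6^p − 4^p) + (2)·4^p. The first term is divisible by 2 by the inductive hypothesis, and the second term (2)·4^p is divisible by 2 since 2 | 2. Hence 2 | h(p+1).
Hence, by induction on n, the claim holds for every n ≥ 1.
Therefore the largest such d is 2.

d = 2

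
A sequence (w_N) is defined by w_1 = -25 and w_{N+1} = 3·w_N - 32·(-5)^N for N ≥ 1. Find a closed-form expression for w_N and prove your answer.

w_N = 4(-5)^N - 5·3^(N - 1)

Computing the first terms: w_1 = -25, w_2 = 85, w_3 = -545. This suggests w_N = 4(-5)^N - 5·3^(N - 1).
When N = 1: the formula gives -25 = -25 = w_1.
Inductive step: suppose the statement holds for some i ≥ 1, so w_i = 4(-5)^i - 5·3^(i - 1).
Then w_{i+1} = 3·w_i - 32·(-5)^i = 3·(4(-5)^i - 5·3^(i - 1)) - 32·(-5)^i = 4(-5)^(i + 1) - 5·3^i = 4(-5)^(i+1) - 5·3^((i+1) - 1),
which is the claimed formula at N = i+1.
Hence, by induction on N, the claim holds for every N ≥ 1.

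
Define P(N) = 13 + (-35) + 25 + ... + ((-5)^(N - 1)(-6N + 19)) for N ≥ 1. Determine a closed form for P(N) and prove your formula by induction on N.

We claim P(N) = (-5)^N(N - 3) + 3 for all N ≥ 1.
For the base case N = 1: P(1) = 13, and the closed form gives 13. They agree.
Inductive step: assume the claim holds for N = i, so P(i) = (-5)^i(i - 3) + 3.
Then P(i+1) = P(i) + ((-5)^i(-6i + 13)) = ((-5)^i(i - 3) + 3) + ((-5)^i(-6i + 13)).
Simplifying, P(i+1) = -5(-5)^i·i + 10(-5)^i + 3 = (-5)^(i+1)((i+1) - 3) + 3,
which is the closed form with N = i+1.
Hence, by induction on N, the claim holds for every N ≥ 1.

P(N) = (-5)^N(N - 3) + 3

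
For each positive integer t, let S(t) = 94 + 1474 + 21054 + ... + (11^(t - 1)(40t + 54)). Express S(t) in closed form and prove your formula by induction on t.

S(t) = 11^t(4t + 5) - 5

We claim S(t) = 11^t(4t + 5) - 5 for all t ≥ 1.
Base case (t = 1): S(1) = 94, and the closed form gives 94. They agree.
Inductive step: suppose the statement holds for some p ≥ 1, so S(p) = 11^p(4p + 5) - 5.
Then S(p+1) = S(p) + (11^p(40p + 94)) = (11^p(4p + 5) - 5) + (11^p(40p + 94)).
Simplifying, S(p+1) = 44·11^p·p + 99·11^p - 5 = 11^(p+1)(4(p+1) + 5) - 5,
which is the closed form with t = p+1.
By the principle of mathematical induction, the result holds for all t ≥ 1.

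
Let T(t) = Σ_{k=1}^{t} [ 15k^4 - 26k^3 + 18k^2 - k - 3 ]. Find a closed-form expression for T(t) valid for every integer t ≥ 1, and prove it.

We claim T(t) = t(3t^4 + t^3 - 2t^2 + 2t - 1) for all t ≥ 1.
Base case (t = 1): T(1) = 3, and the closed form gives 3. They agree.
Suppose the result is true for t = k, so T(k) = k(3k^4 + k^3 - 2k^2 + 2k - 1).
Then T(k+1) = T(k) + (15k^4 + 34k^3 + 30k^2 + 17k + 3) = (k(3k^4 + k^3 - 2k^2 + 2k - 1)) + (15k^4 + 34k^3 + 30k^2 + 17k + 3).
Simplifying, T(k+1) = (k + 1)(3k^4 + 13k^3 + 19k^2 + 13k + 3) = (k+1)(3(k+1)^4 + (k+1)^3 - 2(k+1)^2 + 2(k+1) - 1),
which is the closed form with t = k+1.
Hence, by induction on t, the claim holds for every t ≥ 1.

T(t) = t(3t^4 + t^3 - 2t^2 + 2t - 1)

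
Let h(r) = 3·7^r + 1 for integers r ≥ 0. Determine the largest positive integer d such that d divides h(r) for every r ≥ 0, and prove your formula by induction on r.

d = 2

Computing the first values: h(0) = 4 and h(1) = 22; gcd(4, 22) = 2, so d ≤ 2.
We prove 2 | 3·7^r + 1 for all r ≥ 0 by induction on r.
For the base case r = 0: h(0) = 4 = 2·(2), so 2 | h(0).
Inductive step: assume the claim holds for r = k, i.e. 2 | h(k). Then
h(k+1) = 3·7^(k+1) + 1 = 7·(3·7^k + 1) - 6 = 7·h(k) - 6. The first term is divisible by 2 by the inductive hypothesis, and -6 is divisible by 2. Hence 2 | h(k+1).
Hence, by induction on r, the claim holds for every r ≥ 0.
Therefore the largest such d is 2.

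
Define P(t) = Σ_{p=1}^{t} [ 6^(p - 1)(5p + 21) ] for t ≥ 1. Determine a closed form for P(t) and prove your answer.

P(t) = 6^t(t + 4) - 4

We claim P(t) = 6^t(t + 4) - 4 for all t ≥ 1.
When t = 1: P(1) = 26, and the closed form gives 26. They agree.
Inductive step: assume the claim holds for t = p, so P(p) = 6^p(p + 4) - 4.
Then P(p+1) = P(p) + (6^p(5p + 26)) = (6^p(p + 4) - 4) + (6^p(5p + 26)).
Simplifying, P(p+1) = 6·6^p·p + 30·6^p - 4 = 6^(p+1)((p+1) + 4) - 4,
which is the closed form with t = p+1.
Hence, by induction on t, the claim holds for every t ≥ 1.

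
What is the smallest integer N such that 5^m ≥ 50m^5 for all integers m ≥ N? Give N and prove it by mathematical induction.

At m = 9: 1953125 < 2952450, so the inequality fails and N ≥ 10. We prove 5^m ≥ 50m^5 for all m ≥ 10.
Base case (m = 10): 5^m = 9765625 and 50m^5 = 5000000, so 9765625 ≥ 5000000.
Inductive step: suppose the statement holds for some i ≥ 10, so 5^i ≥ 50i^5.
Then 5^(i + 1) = 5·(5^i) ≥ 5·(50i^5).
Also, for i ≥ 10 we have 5·(50i^5) ≥ 50(i+1)^5, since 5 ≥ (1 + 1/i)^5 for all i ≥ 10.
Combining, 5^(i + 1) ≥ 50(i+1)^5.
By the principle of mathematical induction, the result holds for all m ≥ 10.
Hence the smallest such N is 10.

N = 10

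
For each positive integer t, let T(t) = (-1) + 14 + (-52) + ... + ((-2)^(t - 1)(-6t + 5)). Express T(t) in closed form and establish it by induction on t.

We claim T(t) = (-2)^t(2t - 1) + 1 for all t ≥ 1.
For the base case t = 1: T(1) = -1, and the closed form gives -1. They agree.
Inductive step: suppose the statement holds for some m ≥ 1, so T(m) = (-2)^m(2m - 1) + 1.
Then T(m+1) = T(m) + ((-2)^m(-6m - 1)) = ((-2)^m(2m - 1) + 1) + ((-2)^m(-6m - 1)).
Simplifying, T(m+1) = (-2)^(m + 1) - (-2)^(m + 2)m + 1 = (-2)^(m+1)(2(m+1) - 1) + 1,
which is the closed form with t = m+1.
Hence, by induction on t, the claim holds for every t ≥ 1.

T(t) = (-2)^t(2t - 1) + 1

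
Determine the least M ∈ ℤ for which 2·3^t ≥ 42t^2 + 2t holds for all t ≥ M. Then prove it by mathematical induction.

At t = 6: 1458 < 1524, so the inequality fails and M ≥ 7. We prove 2·3^t ≥ 42t^2 + 2t for all t ≥ 7.
Base step (t = 7): 2·3^t = 4374 and 42t^2 + 2t = 2072, so 4374 ≥ 2072.
Inductive step: assume the claim holds for t = j, so 2·3^j ≥ 42j^2 + 2j.
Then 2·3^(j + 1) = 3·(2·3^j) ≥ 3·(42j^2 + 2j).
Also, for j ≥ 7 we have 3·(42j^2 + 2j) ≥ 42(j+1)^2 + 2(j+1), since 3·(42j^2 + 2j) − (42(j+1)^2 + 2(j+1)) = 84j^2 - 80j - 44, which is nonnegative for all j ≥ 7.
Combining, 2·3^(j + 1) ≥ 42(j+1)^2 + 2(j+1).
Hence, by induction on t, the claim holds for every t ≥ 7.
Hence the smallest such M is 7.

M = 7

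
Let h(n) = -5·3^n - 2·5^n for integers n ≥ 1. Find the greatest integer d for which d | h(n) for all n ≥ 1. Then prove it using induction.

Computing the first values: h(1) = -25 and h(2) = -95; gcd(-25, -95) = 5, so d ≤ 5.
We prove 5 | -5·3^n - 2·5^n for all n ≥ 1 by induction on n.
Base step (n = 1): h(1) = -25 = 5·(-5), so 5 | h(1).
Suppose the result is true for n = j, i.e. 5 | h(j). Then
h(j+1) − 5·h(j) = (-5·3^(j+1) - 2·5^(j+1)) − 5·(-5·3^j - 2·5^j) = (-5)·3^j·(3 − 5) = (10)·3^j. Since 5 | h(j) by the inductive hypothesis, 5 | 5·h(j); and 5 | 10 since 10 = 5·2. Therefore 5 | h(j+1).
Hence, by induction on n, the claim holds for every n ≥ 1.
Therefore the largest such d is 5.

d = 5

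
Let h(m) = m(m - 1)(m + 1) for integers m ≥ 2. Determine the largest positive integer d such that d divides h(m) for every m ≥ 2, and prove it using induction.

d = 6

Computing the first values: h(2) = 6 and h(3) = 24; gcd(6, 24) = 6, so d ≤ 6.
We prove 6 | m(m - 1)(m + 1) for all m ≥ 2 by induction on m.
Base step (m = 2): h(2) = 6 = 6·(1), so 6 | h(2).
Suppose the result is true for m = k, i.e. 6 | h(k). Then
h(k+1) − h(k) = k·(k+1)·(k+2) − (k-1)·k·(k+1) = k·(k+1)·[(k+2) − (k-1)] = 3·k·(k+1). The product of 2 consecutive integers is divisible by (2)! = 2, so h(k+1) − h(k) is divisible by 3·2 = 6. By the inductive hypothesis 6 | h(k), hence 6 | h(k+1).
Hence, by induction on m, the claim holds for every m ≥ 2.
Therefore the largest such d is 6.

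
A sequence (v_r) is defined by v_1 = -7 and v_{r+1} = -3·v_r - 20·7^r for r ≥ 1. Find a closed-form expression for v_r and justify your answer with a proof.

Computing the first terms: v_1 = -7, v_2 = -119, v_3 = -623. This suggests v_r = 7(-3)^(r - 1) - 2·7^r.
Base case (r = 1): the formula gives -7 = -7 = v_1.
Suppose the result is true for r = i, so v_i = 7(-3)^(i - 1) - 2·7^i.
Then v_{i+1} = -3·v_i - 20·7^i = -3·(7(-3)^(i - 1) - 2·7^i) - 20·7^i = 7(-3)^i - 2·7^(i + 1) = 7(-3)^((i+1) - 1) - 2·7^(i+1),
which is the claimed formula at r = i+1.
By the principle of mathematical induction, the result holds for all r ≥ 1.

v_r = 7(-3)^(r - 1) - 2·7^r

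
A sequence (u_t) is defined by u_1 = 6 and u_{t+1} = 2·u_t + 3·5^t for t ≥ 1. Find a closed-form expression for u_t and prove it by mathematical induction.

Computing the first terms: u_1 = 6, u_2 = 27, u_3 = 129. This suggests u_t = 2^(t - 1) + 5^t.
For the base case t = 1: the formula gives 6 = 6 = u_1.
Suppose the result is true for t = k, so u_k = 2^(k - 1) + 5^k.
Then u_{k+1} = 2·u_k + 3·5^k = 2·(2^(k - 1) + 5^k) + 3·5^k = 2^k + 5^(k + 1) = 2^((k+1) - 1) + 5^(k+1),
which is the claimed formula at t = k+1.
Hence, by induction on t, the claim holds for every t ≥ 1.

u_t = 2^(t - 1) + 5^t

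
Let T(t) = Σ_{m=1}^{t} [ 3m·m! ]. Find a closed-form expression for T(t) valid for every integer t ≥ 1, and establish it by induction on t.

We claim T(t) = (3t + 3)t! - 3 for all t ≥ 1.
For the base case t = 1: T(1) = 3, and the closed form gives 3. They agree.
For the inductive step, assume it holds for an arbitrary m ≥ 1, so T(m) = (3m + 3)m! - 3.
Then T(m+1) = T(m) + (3(m + 1)(m + 1)!) = ((3m + 3)m! - 3) + (3(m + 1)(m + 1)!).
Simplifying, T(m+1) = (3(m+1) + 3)(m+1)! - 3,
which is the closed form with t = m+1.
By induction, the statement is established for all t ≥ 1.

T(t) = (3t + 3)t! - 3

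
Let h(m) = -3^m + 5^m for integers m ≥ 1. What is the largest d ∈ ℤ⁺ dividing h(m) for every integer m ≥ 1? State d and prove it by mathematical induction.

Computing the first values: h(1) = 2 and h(2) = 16; gcd(2, 16) = 2, so d ≤ 2.
We prove 2 | -3^m + 5^m for all m ≥ 1 by induction on m.
Base case (m = 1): h(1) = 2 = 2·(1), so 2 | h(1).
Suppose the result is true for m = k, i.e. 2 | h(k). Then
5^{k+1} − 3^{k+1} = 5·5^k − 3·3^k = 5·(5^k − 3^k) + (2)·3^k. The first term is divisible by 2 by the inductive hypothesis, and the second term (2)·3^k is divisible by 2 since 2 | 2. Hence 2 | h(k+1).
This completes the induction.
Therefore the largest such d is 2.

d = 2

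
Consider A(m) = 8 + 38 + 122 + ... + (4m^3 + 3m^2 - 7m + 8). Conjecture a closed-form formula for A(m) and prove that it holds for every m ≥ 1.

We claim A(m) = m(m^3 + 3m^2 - m + 5) for all m ≥ 1.
Base step (m = 1): A(1) = 8, and the closed form gives 8. They agree.
Suppose the result is true for m = p, so A(p) = p(p^3 + 3p^2 - p + 5).
Then A(p+1) = A(p) + (4p^3 + 15p^2 + 11p + 8) = (p(p^3 + 3p^2 - p + 5)) + (4p^3 + 15p^2 + 11p + 8).
Simplifying, A(p+1) = (p + 1)(p^3 + 6p^2 + 8p + 8) = (p+1)((p+1)^3 + 3(p+1)^2 - (p+1) + 5),
which is the closed form with m = p+1.
By induction, the statement is established for all m ≥ 1.

A(m) = m(m^3 + 3m^2 - m + 5)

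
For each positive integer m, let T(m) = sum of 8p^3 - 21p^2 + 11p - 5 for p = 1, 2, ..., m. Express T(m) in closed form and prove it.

T(m) = m(2m^3 - 3m^2 - 3m - 3)

We claim T(m) = m(2m^3 - 3m^2 - 3m - 3) for all m ≥ 1.
When m = 1: T(1) = -7, and the closed form gives -7. They agree.
For the inductive step, assume it holds for an arbitrary p ≥ 1, so T(p) = p(2p^3 - 3p^2 - 3p - 3).
Then T(p+1) = T(p) + (8p^3 + 3p^2 - 7p - 7) = (p(2p^3 - 3p^2 - 3p - 3)) + (8p^3 + 3p^2 - 7p - 7).
Simplifying, T(p+1) = (p + 1)(2p^3 + 3p^2 - 3p - 7) = (p+1)(2(p+1)^3 - 3(p+1)^2 - 3(p+1) - 3),
which is the closed form with m = p+1.
This completes the induction.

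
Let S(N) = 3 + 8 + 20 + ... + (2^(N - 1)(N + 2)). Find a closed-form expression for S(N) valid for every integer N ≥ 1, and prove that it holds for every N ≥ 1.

S(N) = 2^N(N + 1) - 1

We claim S(N) = 2^N(N + 1) - 1 for all N ≥ 1.
Base step (N = 1): S(1) = 3, and the closed form gives 3. They agree.
Suppose the result is true for N = r, so S(r) = 2^r(r + 1) - 1.
Then S(r+1) = S(r) + (2^r(r + 3)) = (2^r(r + 1) - 1) + (2^r(r + 3)).
Simplifying, S(r+1) = 2^(r + 1)r + 2^(r + 2) - 1 = 2^(r+1)((r+1) + 1) - 1,
which is the closed form with N = r+1.
By induction, the statement is established for all N ≥ 1.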